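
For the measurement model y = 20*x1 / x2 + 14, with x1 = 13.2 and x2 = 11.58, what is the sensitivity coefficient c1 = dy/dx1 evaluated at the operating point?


y = 20*x1 / x2 + 14
dy/dx1 = 20/x2
Evaluate at x2 = 11.58: c1 = 20 / 11.58
c1 = 1.7271

1.7271


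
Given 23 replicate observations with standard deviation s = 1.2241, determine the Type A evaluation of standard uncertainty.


u_A = s / sqrt(n)
u_A = 1.2241 / sqrt(23)
u_A = 1.2241 / 4.7958315
u_A = 0.2552

0.2552


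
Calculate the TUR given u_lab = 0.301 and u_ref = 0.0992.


TUR = u_lab / u_ref
= 0.301 / 0.0992
= 3.0343

3.0343


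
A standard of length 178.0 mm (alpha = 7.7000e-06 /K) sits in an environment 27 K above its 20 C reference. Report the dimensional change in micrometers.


dL = L * alpha * dT
= 178.0 * 7.7000e-06 * 27
= 0.0370062 mm
dL_um = 0.0370062 * 1000 = 37.0062 um

37.0062


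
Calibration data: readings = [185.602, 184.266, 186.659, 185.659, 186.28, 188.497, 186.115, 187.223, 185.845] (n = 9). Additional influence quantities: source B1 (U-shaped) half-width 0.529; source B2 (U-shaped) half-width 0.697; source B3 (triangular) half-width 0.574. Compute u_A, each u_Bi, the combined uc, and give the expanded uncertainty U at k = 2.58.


mean = (185.602 + 184.266 + 186.659 + 185.659 + 186.28 + 188.497 + 186.115 + 187.223 + 185.845) / 9 = 186.2384444
s = sqrt(sum((x - mean)^2)/(n-1)) = 1.1752876
u_A = s / sqrt(n) = 1.1752876 / sqrt(9) = 0.39176253
u_B1 = 0.529 / sqrt(2) = 0.37405949
u_B2 = 0.697 / sqrt(2) = 0.49285343
u_B3 = 0.574 / sqrt(6) = 0.23433452
uc = sqrt(0.39176253^2 + 0.37405949^2 + 0.49285343^2 + 0.23433452^2) = 0.76890543
U = k * uc = 2.58 * 0.76890543
U = 1.9838

1.9838


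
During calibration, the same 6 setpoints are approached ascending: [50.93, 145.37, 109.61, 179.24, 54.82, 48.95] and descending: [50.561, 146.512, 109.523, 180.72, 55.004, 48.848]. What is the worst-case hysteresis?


|50.93 - 50.561| = 0.3690
|145.37 - 146.512| = 1.1420
|109.61 - 109.523| = 0.0870
|179.24 - 180.72| = 1.4800
|54.82 - 55.004| = 0.1840
|48.95 - 48.848| = 0.1020
hysteresis = max(diffs) = 1.4800

1.4800


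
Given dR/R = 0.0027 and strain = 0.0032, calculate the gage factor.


GF = (dR/R) / epsilon
= 0.0027 / 0.0032
= 0.8438

0.8438


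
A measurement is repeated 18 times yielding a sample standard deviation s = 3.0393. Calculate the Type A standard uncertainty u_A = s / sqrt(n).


u_A = s / sqrt(n)
u_A = 3.0393 / sqrt(18)
u_A = 3.0393 / 4.2426407
u_A = 0.7164

0.7164


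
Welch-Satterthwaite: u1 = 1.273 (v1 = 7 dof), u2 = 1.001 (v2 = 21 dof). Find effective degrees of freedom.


uc = sqrt(u1^2 + u2^2) = sqrt(1.273^2 + 1.001^2) = 1.6194227
v_eff = uc^4 / (u1^4/v1 + u2^4/v2)
= 1.6194227^4 / (1.273^4/7 + 1.001^4/21)
= 6.877663 / 0.42296899
v_eff = 16.2604

16.2604


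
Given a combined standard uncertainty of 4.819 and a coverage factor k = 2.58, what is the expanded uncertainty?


U = k * uc
U = 2.58 * 4.819
U = 12.4330

12.4330


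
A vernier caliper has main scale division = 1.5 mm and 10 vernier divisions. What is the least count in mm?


LC = MSD / n_div
= 1.5 / 10
= 0.1500

0.1500


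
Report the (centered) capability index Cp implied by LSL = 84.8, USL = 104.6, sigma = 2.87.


Cp = (USL - LSL) / (6 * sigma)
= (104.6 - 84.8) / (6 * 2.87)
= 19.8000 / 17.2200
= 1.1498

1.1498


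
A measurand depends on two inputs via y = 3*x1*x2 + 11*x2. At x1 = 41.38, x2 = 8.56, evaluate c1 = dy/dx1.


y = 3*x1*x2 + 11*x2
dy/dx1 = 3*x2
Evaluate at x2 = 8.56: c1 = 3 * 8.56
c1 = 25.6800

25.6800


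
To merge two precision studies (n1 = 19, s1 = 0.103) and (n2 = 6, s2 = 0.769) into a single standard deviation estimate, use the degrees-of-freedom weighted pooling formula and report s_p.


s_p = sqrt(((n1-1)*s1^2 + (n2-1)*s2^2) / (n1+n2-2))
numerator = (19-1)*0.103^2 + (6-1)*0.769^2 = 0.190962 + 2.956805 = 3.147767
denominator = 19 + 6 - 2 = 23
s_p^2 = 3.147767 / 23 = 0.13685943
s_p = sqrt(0.13685943) = 0.3699

0.3699


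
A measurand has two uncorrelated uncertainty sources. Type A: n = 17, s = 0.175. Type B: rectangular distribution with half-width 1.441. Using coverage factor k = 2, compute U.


u_A = s / sqrt(n) = 0.175 / sqrt(17) = 0.042443734
u_B = half_width / sqrt(3) = 1.441 / sqrt(3) = 0.83196174
uc = sqrt(u_A^2 + u_B^2) = sqrt(0.042443734^2 + 0.83196174^2) = 0.8330437
U = k * uc = 2 * 0.8330437
U = 1.6661

1.6661


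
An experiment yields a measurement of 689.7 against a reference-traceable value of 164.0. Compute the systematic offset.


Systematic error = measured - true
= 689.7 - 164.0
= 525.7000

525.7000


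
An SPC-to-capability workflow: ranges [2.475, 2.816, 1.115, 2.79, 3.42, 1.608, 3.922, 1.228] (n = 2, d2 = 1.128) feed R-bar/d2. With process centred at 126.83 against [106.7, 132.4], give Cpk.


R_bar = (2.475 + 2.816 + 1.115 + 2.79 + 3.42 + 1.608 + 3.922 + 1.228) / 8 = 2.42175
sigma = R_bar / d2 = 2.42175 / 1.128 = 2.1469415
Cp = (USL - LSL)/(6*sigma) = (132.4 - 106.7)/(6*2.1469415) = 1.9951
Cpu = (132.4 - 126.83)/(3*2.1469415) = 0.8648
Cpl = (126.83 - 106.7)/(3*2.1469415) = 3.1254
Cpk = min(Cpu, Cpl) = 0.8648

0.8648


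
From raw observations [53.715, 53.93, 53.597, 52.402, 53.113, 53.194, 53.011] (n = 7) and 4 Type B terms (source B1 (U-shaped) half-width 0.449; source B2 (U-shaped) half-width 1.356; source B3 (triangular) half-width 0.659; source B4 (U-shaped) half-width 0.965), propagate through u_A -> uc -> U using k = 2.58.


mean = (53.715 + 53.93 + 53.597 + 52.402 + 53.113 + 53.194 + 53.011) / 7 = 53.28028571
s = sqrt(sum((x - mean)^2)/(n-1)) = 0.51490184
u_A = s / sqrt(n) = 0.51490184 / sqrt(7) = 0.1946146
u_B1 = 0.449 / sqrt(2) = 0.31749094
u_B2 = 1.356 / sqrt(2) = 0.9588368
u_B3 = 0.659 / sqrt(6) = 0.26903562
u_B4 = 0.965 / sqrt(2) = 0.68235804
uc = sqrt(0.1946146^2 + 0.31749094^2 + 0.9588368^2 + 0.26903562^2 + 0.68235804^2) = 1.2633432
U = k * uc = 2.58 * 1.2633432
U = 3.2594

3.2594


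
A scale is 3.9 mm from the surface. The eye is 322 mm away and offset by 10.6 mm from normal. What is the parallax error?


error = h * offset / d
= 3.9 * 10.6 / 322
= 0.1284

0.1284


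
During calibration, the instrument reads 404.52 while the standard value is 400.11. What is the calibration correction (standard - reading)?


Correction = standard - reading
= 400.11 - 404.52
= -4.4100

-4.4100


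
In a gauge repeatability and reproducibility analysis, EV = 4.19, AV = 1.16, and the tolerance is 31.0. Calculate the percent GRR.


GRR = sqrt(EV^2 + AV^2) = sqrt(4.19^2 + 1.16^2) = 4.3476085
%GRR = GRR / tol * 100 = 4.3476085 / 31.0 * 100
%GRR = 14.0245

14.0245


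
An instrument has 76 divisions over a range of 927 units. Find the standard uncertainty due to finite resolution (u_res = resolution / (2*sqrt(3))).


resolution = range / divisions
resolution = 927 / 76 = 12.197368
u_res = resolution / (2*sqrt(3))
u_res = 12.197368 / 3.4641016
u_res = 3.5211

3.5211


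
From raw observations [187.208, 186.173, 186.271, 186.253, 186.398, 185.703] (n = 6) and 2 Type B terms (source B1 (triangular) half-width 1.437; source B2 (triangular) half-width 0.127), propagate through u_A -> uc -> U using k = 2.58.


mean = (187.208 + 186.173 + 186.271 + 186.253 + 186.398 + 185.703) / 6 = 186.3343333
s = sqrt(sum((x - mean)^2)/(n-1)) = 0.49042499
u_A = s / sqrt(n) = 0.49042499 / sqrt(6) = 0.20021516
u_B1 = 1.437 / sqrt(6) = 0.58665279
u_B2 = 0.127 / sqrt(6) = 0.051847533
uc = sqrt(0.20021516^2 + 0.58665279^2 + 0.051847533^2) = 0.62204162
U = k * uc = 2.58 * 0.62204162
U = 1.6049

1.6049


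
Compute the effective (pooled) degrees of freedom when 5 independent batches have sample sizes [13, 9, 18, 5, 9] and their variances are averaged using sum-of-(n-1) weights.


nu = sum_i (n_i - 1)
nu = ((13 - 1) + (9 - 1) + (18 - 1) + (5 - 1) + (9 - 1))
nu = 12 + 8 + 17 + 4 + 8
nu = 49

49


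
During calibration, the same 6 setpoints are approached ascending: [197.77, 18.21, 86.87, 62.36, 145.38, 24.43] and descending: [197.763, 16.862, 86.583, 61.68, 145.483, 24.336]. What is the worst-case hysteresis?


|197.77 - 197.763| = 0.0070
|18.21 - 16.862| = 1.3480
|86.87 - 86.583| = 0.2870
|62.36 - 61.68| = 0.6800
|145.38 - 145.483| = 0.1030
|24.43 - 24.336| = 0.0940
hysteresis = max(diffs) = 1.3480

1.3480


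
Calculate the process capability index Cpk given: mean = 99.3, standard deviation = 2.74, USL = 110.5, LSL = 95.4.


Cpu = (USL - mean) / (3*sigma) = (110.5 - 99.3) / (3*2.74) = 1.3625
Cpl = (mean - LSL) / (3*sigma) = (99.3 - 95.4) / (3*2.74) = 0.4745
Cpk = min(Cpu, Cpl) = 0.4745

0.4745


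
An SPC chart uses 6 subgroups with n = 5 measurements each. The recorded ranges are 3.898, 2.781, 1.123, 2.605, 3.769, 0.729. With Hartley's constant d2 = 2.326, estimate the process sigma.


R_bar = (3.898 + 2.781 + 1.123 + 2.605 + 3.769 + 0.729) / 6
R_bar = 14.905 / 6 = 2.4841667
sigma_hat = R_bar / d2 = 2.4841667 / 2.326 = 1.0680

1.0680


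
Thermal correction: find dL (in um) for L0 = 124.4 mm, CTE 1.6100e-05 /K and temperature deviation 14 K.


dL = L * alpha * dT
= 124.4 * 1.6100e-05 * 14
= 0.0280398 mm
dL_um = 0.0280398 * 1000 = 28.0398 um

28.0398


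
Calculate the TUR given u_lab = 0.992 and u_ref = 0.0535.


TUR = u_lab / u_ref
= 0.992 / 0.0535
= 18.5421

18.5421


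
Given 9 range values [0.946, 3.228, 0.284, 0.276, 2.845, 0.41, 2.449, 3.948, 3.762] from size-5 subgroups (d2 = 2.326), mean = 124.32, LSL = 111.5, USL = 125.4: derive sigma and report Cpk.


R_bar = (0.946 + 3.228 + 0.284 + 0.276 + 2.845 + 0.41 + 2.449 + 3.948 + 3.762) / 9 = 2.0164444
sigma = R_bar / d2 = 2.0164444 / 2.326 = 0.86691505
Cp = (USL - LSL)/(6*sigma) = (125.4 - 111.5)/(6*0.86691505) = 2.6723
Cpu = (125.4 - 124.32)/(3*0.86691505) = 0.4153
Cpl = (124.32 - 111.5)/(3*0.86691505) = 4.9294
Cpk = min(Cpu, Cpl) = 0.4153

0.4153


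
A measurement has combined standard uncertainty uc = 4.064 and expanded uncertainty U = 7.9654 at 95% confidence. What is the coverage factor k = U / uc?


k = U / uc
k = 7.9654 / 4.064
k = 1.96

1.96


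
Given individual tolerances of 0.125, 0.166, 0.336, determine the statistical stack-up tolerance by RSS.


RSS = sqrt(0.125^2 + 0.166^2 + 0.336^2)
= sqrt(0.156077)
= 0.3951

0.3951


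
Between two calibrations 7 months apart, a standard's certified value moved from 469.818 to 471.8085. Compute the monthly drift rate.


rate = (v2 - v1) / months
= (471.8085 - 469.818) / 7
= 1.9905 / 7
= 0.2844

0.2844


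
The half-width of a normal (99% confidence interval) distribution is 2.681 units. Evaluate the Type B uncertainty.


u_B = half_width / 2.576
u_B = 2.681 / 2.576
u_B = 1.0408

1.0408


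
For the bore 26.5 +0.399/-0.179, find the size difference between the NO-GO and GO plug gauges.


GO = nominal - lower_tol (smallest hole = maximum material condition)
GO = 26.5 - 0.179 = 26.321
NO-GO = nominal + upper_tol (largest hole = least material condition)
NO-GO = 26.5 + 0.399 = 26.899
spread = NO-GO - GO = 26.899 - 26.321 = 0.5780

0.5780


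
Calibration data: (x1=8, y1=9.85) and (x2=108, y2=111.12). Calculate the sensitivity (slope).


slope = (y2 - y1) / (x2 - x1)
= (111.12 - 9.85) / (108 - 8)
= 101.2700 / 100
= 1.0127

1.0127


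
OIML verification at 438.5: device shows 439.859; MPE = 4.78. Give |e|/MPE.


e = indication - reference = 439.859 - 438.5 = 1.3590
|e| = 1.3590
ratio = |e| / MPE = 1.3590 / 4.78
ratio = 0.2843

0.2843


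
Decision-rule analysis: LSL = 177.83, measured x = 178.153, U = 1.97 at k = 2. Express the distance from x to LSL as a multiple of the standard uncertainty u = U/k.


u = U / k = 1.97 / 2 = 0.985
margin = |LSL - x| = |177.83 - 178.153| = 0.323
z = margin / u = 0.323 / 0.985
z = 0.3279

0.3279


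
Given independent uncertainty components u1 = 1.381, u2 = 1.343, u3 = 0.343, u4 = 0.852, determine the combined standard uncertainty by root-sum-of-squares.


uc = sqrt(1.381^2 + 1.343^2 + 0.343^2 + 0.852^2)
uc = sqrt(4.554363)
uc = 2.1341

2.1341


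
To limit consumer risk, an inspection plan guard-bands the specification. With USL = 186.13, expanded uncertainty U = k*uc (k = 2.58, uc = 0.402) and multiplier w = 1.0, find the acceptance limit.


U = k * uc = 2.58 * 0.402 = 1.03716
guard band g = w * U = 1.0 * 1.03716 = 1.03716
AL = USL - g = 186.13 - 1.03716
AL = 185.0928

185.0928


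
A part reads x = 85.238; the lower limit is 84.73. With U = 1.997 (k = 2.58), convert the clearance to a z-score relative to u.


u = U / k = 1.997 / 2.58 = 0.77403101
margin = |LSL - x| = |84.73 - 85.238| = 0.508
z = margin / u = 0.508 / 0.77403101
z = 0.6563

0.6563


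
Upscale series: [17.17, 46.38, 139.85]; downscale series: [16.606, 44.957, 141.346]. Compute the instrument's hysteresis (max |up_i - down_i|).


|17.17 - 16.606| = 0.5640
|46.38 - 44.957| = 1.4230
|139.85 - 141.346| = 1.4960
hysteresis = max(diffs) = 1.4960

1.4960


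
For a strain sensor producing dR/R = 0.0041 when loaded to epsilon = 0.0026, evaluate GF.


GF = (dR/R) / epsilon
= 0.0041 / 0.0026
= 1.5769

1.5769


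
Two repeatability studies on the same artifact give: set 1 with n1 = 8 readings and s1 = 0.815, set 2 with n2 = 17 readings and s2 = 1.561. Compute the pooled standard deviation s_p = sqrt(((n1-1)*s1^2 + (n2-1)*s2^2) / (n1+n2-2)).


s_p = sqrt(((n1-1)*s1^2 + (n2-1)*s2^2) / (n1+n2-2))
numerator = (8-1)*0.815^2 + (17-1)*1.561^2 = 4.649575 + 38.987536 = 43.637111
denominator = 8 + 17 - 2 = 23
s_p^2 = 43.637111 / 23 = 1.8972657
s_p = sqrt(1.8972657) = 1.3774

1.3774


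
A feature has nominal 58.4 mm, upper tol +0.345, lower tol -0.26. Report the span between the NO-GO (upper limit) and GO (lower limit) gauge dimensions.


GO = nominal - lower_tol (smallest hole = maximum material condition)
GO = 58.4 - 0.26 = 58.14
NO-GO = nominal + upper_tol (largest hole = least material condition)
NO-GO = 58.4 + 0.345 = 58.745
spread = NO-GO - GO = 58.745 - 58.14 = 0.6050

0.6050


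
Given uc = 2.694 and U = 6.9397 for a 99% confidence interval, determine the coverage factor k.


k = U / uc
k = 6.9397 / 2.694
k = 2.576

2.576


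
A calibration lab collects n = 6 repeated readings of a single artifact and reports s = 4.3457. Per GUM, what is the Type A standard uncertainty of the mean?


u_A = s / sqrt(n)
u_A = 4.3457 / sqrt(6)
u_A = 4.3457 / 2.4494897
u_A = 1.7741

1.7741


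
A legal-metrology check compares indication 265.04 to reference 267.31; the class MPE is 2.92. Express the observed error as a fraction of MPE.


e = indication - reference = 265.04 - 267.31 = -2.2700
|e| = 2.2700
ratio = |e| / MPE = 2.2700 / 2.92
ratio = 0.7774

0.7774


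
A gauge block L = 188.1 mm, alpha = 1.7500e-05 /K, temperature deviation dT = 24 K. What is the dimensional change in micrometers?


dL = L * alpha * dT
= 188.1 * 1.7500e-05 * 24
= 0.0790020 mm
dL_um = 0.0790020 * 1000 = 79.0020 um

79.0020


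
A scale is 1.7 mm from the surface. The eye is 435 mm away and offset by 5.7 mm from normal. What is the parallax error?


error = h * offset / d
= 1.7 * 5.7 / 435
= 0.0223

0.0223


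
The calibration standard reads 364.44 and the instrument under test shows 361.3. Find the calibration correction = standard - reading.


Correction = standard - reading
= 364.44 - 361.3
= 3.1400

3.1400


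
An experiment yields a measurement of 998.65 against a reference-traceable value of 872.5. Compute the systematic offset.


Systematic error = measured - true
= 998.65 - 872.5
= 126.1500

126.1500


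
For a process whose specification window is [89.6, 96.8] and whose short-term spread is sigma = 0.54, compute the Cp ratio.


Cp = (USL - LSL) / (6 * sigma)
= (96.8 - 89.6) / (6 * 0.54)
= 7.2000 / 3.2400
= 2.2222

2.2222


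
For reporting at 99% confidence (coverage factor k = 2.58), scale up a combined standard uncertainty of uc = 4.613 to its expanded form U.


U = k * uc
U = 2.58 * 4.613
U = 11.9015

11.9015


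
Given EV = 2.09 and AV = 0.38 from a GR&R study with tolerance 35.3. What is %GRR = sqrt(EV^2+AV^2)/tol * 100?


GRR = sqrt(EV^2 + AV^2) = sqrt(2.09^2 + 0.38^2) = 2.1242646
%GRR = GRR / tol * 100 = 2.1242646 / 35.3 * 100
%GRR = 6.0177

6.0177


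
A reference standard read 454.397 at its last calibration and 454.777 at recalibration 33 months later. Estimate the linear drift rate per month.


rate = (v2 - v1) / months
= (454.777 - 454.397) / 33
= 0.3800 / 33
= 0.0115

0.0115


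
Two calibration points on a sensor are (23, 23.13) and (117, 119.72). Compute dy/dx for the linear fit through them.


slope = (y2 - y1) / (x2 - x1)
= (119.72 - 23.13) / (117 - 23)
= 96.5900 / 94
= 1.0276

1.0276


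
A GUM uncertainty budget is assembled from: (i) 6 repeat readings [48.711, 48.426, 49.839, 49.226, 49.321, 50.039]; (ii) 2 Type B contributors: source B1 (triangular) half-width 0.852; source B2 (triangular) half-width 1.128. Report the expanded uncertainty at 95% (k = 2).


mean = (48.711 + 48.426 + 49.839 + 49.226 + 49.321 + 50.039) / 6 = 49.26033333
s = sqrt(sum((x - mean)^2)/(n-1)) = 0.62352471
u_A = s / sqrt(n) = 0.62352471 / sqrt(6) = 0.2545529
u_B1 = 0.852 / sqrt(6) = 0.34782754
u_B2 = 1.128 / sqrt(6) = 0.46050407
uc = sqrt(0.2545529^2 + 0.34782754^2 + 0.46050407^2) = 0.63074969
U = k * uc = 2 * 0.63074969
U = 1.2615

1.2615


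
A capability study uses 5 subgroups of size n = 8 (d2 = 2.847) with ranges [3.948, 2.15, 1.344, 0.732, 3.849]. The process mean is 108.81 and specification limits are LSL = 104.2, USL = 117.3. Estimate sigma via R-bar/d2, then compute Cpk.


R_bar = (3.948 + 2.15 + 1.344 + 0.732 + 3.849) / 5 = 2.4046
sigma = R_bar / d2 = 2.4046 / 2.847 = 0.84460836
Cp = (USL - LSL)/(6*sigma) = (117.3 - 104.2)/(6*0.84460836) = 2.5850
Cpu = (117.3 - 108.81)/(3*0.84460836) = 3.3507
Cpl = (108.81 - 104.2)/(3*0.84460836) = 1.8194
Cpk = min(Cpu, Cpl) = 1.8194

1.8194


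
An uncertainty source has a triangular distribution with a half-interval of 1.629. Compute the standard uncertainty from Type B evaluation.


u_B = half_width / sqrt(6)
u_B = 1.629 / 2.4494897
u_B = 0.6650

0.6650


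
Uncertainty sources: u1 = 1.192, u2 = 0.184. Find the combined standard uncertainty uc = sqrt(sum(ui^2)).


uc = sqrt(1.192^2 + 0.184^2)
uc = sqrt(1.45472)
uc = 1.2061

1.2061


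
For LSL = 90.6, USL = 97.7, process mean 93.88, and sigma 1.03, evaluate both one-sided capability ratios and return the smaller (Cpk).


Cpu = (USL - mean) / (3*sigma) = (97.7 - 93.88) / (3*1.03) = 1.2362
Cpl = (mean - LSL) / (3*sigma) = (93.88 - 90.6) / (3*1.03) = 1.0615
Cpk = min(Cpu, Cpl) = 1.0615

1.0615


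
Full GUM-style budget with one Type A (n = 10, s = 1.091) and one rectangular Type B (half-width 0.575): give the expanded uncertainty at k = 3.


u_A = s / sqrt(n) = 1.091 / sqrt(10) = 0.34500449
u_B = half_width / sqrt(3) = 0.575 / sqrt(3) = 0.3319764
uc = sqrt(u_A^2 + u_B^2) = sqrt(0.34500449^2 + 0.3319764^2) = 0.47878641
U = k * uc = 3 * 0.47878641
U = 1.4364

1.4364


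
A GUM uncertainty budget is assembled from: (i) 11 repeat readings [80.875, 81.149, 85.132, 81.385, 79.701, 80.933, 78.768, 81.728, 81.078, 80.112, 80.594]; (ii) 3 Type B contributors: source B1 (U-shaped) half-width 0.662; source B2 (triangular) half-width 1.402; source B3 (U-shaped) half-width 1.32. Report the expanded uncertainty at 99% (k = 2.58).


mean = (80.875 + 81.149 + 85.132 + 81.385 + 79.701 + 80.933 + 78.768 + 81.728 + 81.078 + 80.112 + 80.594) / 11 = 81.04136364
s = sqrt(sum((x - mean)^2)/(n-1)) = 1.5938575
u_A = s / sqrt(n) = 1.5938575 / sqrt(11) = 0.48056612
u_B1 = 0.662 / sqrt(2) = 0.46810469
u_B2 = 1.402 / sqrt(6) = 0.5723641
u_B3 = 1.32 / sqrt(2) = 0.93338095
uc = sqrt(0.48056612^2 + 0.46810469^2 + 0.5723641^2 + 0.93338095^2) = 1.284082
U = k * uc = 2.58 * 1.284082
U = 3.3129

3.3129


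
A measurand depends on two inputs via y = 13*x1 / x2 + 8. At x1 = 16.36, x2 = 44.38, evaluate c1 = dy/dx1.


y = 13*x1 / x2 + 8
dy/dx1 = 13/x2
Evaluate at x2 = 44.38: c1 = 13 / 44.38
c1 = 0.2929

0.2929


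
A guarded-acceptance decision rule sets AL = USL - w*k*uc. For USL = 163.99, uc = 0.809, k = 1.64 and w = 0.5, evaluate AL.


U = k * uc = 1.64 * 0.809 = 1.32676
guard band g = w * U = 0.5 * 1.32676 = 0.66338
AL = USL - g = 163.99 - 0.66338
AL = 163.3266

163.3266


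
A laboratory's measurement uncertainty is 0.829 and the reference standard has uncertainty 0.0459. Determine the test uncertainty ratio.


TUR = u_lab / u_ref
= 0.829 / 0.0459
= 18.0610

18.0610


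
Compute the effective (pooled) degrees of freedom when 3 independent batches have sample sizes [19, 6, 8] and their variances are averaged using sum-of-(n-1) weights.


nu = sum_i (n_i - 1)
nu = ((19 - 1) + (6 - 1) + (8 - 1))
nu = 18 + 5 + 7
nu = 30

30


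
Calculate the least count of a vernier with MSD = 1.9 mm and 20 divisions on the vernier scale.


LC = MSD / n_div
= 1.9 / 20
= 0.0950

0.0950


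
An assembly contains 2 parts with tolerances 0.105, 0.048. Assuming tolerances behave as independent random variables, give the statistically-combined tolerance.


RSS = sqrt(0.105^2 + 0.048^2)
= sqrt(0.013329)
= 0.1155

0.1155


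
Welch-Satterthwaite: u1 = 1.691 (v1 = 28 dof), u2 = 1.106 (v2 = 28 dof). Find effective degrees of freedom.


uc = sqrt(u1^2 + u2^2) = sqrt(1.691^2 + 1.106^2) = 2.0205734
v_eff = uc^4 / (u1^4/v1 + u2^4/v2)
= 2.0205734^4 / (1.691^4/28 + 1.106^4/28)
= 16.668577 / 0.34546207
v_eff = 48.2501

48.2501


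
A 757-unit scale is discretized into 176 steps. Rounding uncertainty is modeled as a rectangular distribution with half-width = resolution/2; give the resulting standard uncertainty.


resolution = range / divisions
resolution = 757 / 176 = 4.3011364
u_res = resolution / (2*sqrt(3))
u_res = 4.3011364 / 3.4641016
u_res = 1.2416

1.2416


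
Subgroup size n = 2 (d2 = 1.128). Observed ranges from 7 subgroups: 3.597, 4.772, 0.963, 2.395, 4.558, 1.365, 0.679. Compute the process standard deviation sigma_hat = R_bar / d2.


R_bar = (3.597 + 4.772 + 0.963 + 2.395 + 4.558 + 1.365 + 0.679) / 7
R_bar = 18.329 / 7 = 2.6184286
sigma_hat = R_bar / d2 = 2.6184286 / 1.128 = 2.3213

2.3213


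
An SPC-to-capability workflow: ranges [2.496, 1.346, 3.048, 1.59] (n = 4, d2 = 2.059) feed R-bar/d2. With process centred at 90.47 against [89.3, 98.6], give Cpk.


R_bar = (2.496 + 1.346 + 3.048 + 1.59) / 4 = 2.12
sigma = R_bar / d2 = 2.12 / 2.059 = 1.029626
Cp = (USL - LSL)/(6*sigma) = (98.6 - 89.3)/(6*1.029626) = 1.5054
Cpu = (98.6 - 90.47)/(3*1.029626) = 2.6320
Cpl = (90.47 - 89.3)/(3*1.029626) = 0.3788
Cpk = min(Cpu, Cpl) = 0.3788

0.3788


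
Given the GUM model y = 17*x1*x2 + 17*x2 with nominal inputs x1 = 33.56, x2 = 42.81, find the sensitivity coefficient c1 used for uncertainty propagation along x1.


y = 17*x1*x2 + 17*x2
dy/dx1 = 17*x2
Evaluate at x2 = 42.81: c1 = 17 * 42.81
c1 = 727.7700

727.7700


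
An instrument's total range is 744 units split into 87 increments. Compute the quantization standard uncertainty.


resolution = range / divisions
resolution = 744 / 87 = 8.5517241
u_res = resolution / (2*sqrt(3))
u_res = 8.5517241 / 3.4641016
u_res = 2.4687

2.4687


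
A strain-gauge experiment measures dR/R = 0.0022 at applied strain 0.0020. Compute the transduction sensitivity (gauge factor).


GF = (dR/R) / epsilon
= 0.0022 / 0.0020
= 1.1000

1.1000


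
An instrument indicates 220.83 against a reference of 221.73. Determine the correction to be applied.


Correction = standard - reading
= 221.73 - 220.83
= 0.9000

0.9000


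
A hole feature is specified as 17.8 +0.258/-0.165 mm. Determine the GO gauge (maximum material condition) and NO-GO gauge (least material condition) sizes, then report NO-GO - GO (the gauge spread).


GO = nominal - lower_tol (smallest hole = maximum material condition)
GO = 17.8 - 0.165 = 17.635
NO-GO = nominal + upper_tol (largest hole = least material condition)
NO-GO = 17.8 + 0.258 = 18.058
spread = NO-GO - GO = 18.058 - 17.635 = 0.4230

0.4230


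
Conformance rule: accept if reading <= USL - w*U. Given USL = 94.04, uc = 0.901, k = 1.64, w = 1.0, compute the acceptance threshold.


U = k * uc = 1.64 * 0.901 = 1.47764
guard band g = w * U = 1.0 * 1.47764 = 1.47764
AL = USL - g = 94.04 - 1.47764
AL = 92.5624

92.5624


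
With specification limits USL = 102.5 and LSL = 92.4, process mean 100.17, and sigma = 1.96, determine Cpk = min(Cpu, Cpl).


Cpu = (USL - mean) / (3*sigma) = (102.5 - 100.17) / (3*1.96) = 0.3963
Cpl = (mean - LSL) / (3*sigma) = (100.17 - 92.4) / (3*1.96) = 1.3214
Cpk = min(Cpu, Cpl) = 0.3963

0.3963


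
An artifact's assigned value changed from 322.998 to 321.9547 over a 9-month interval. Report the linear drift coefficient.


rate = (v2 - v1) / months
= (321.9547 - 322.998) / 9
= -1.0433 / 9
= -0.1159

-0.1159


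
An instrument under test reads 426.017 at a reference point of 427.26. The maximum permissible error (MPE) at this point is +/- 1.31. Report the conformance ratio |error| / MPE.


e = indication - reference = 426.017 - 427.26 = -1.2430
|e| = 1.2430
ratio = |e| / MPE = 1.2430 / 1.31
ratio = 0.9489

0.9489


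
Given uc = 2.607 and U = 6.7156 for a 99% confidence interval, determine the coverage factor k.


k = U / uc
k = 6.7156 / 2.607
k = 2.576

2.576


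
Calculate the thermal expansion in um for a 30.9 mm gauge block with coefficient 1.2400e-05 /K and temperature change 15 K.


dL = L * alpha * dT
= 30.9 * 1.2400e-05 * 15
= 0.0057474 mm
dL_um = 0.0057474 * 1000 = 5.7474 um

5.7474


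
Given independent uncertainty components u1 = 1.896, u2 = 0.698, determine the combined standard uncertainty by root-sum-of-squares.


uc = sqrt(1.896^2 + 0.698^2)
uc = sqrt(4.08202)
uc = 2.0204

2.0204


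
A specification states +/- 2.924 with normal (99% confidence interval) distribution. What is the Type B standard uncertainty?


u_B = half_width / 2.576
u_B = 2.924 / 2.576
u_B = 1.1351

1.1351


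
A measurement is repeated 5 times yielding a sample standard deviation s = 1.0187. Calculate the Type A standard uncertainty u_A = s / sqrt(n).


u_A = s / sqrt(n)
u_A = 1.0187 / sqrt(5)
u_A = 1.0187 / 2.236068
u_A = 0.4556

0.4556


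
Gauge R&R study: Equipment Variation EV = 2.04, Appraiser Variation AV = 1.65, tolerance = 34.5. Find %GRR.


GRR = sqrt(EV^2 + AV^2) = sqrt(2.04^2 + 1.65^2) = 2.6237568
%GRR = GRR / tol * 100 = 2.6237568 / 34.5 * 100
%GRR = 7.6051

7.6051


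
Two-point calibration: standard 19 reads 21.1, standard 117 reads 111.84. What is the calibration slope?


slope = (y2 - y1) / (x2 - x1)
= (111.84 - 21.1) / (117 - 19)
= 90.7400 / 98
= 0.9259

0.9259


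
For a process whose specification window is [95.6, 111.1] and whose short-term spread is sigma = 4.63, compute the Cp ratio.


Cp = (USL - LSL) / (6 * sigma)
= (111.1 - 95.6) / (6 * 4.63)
= 15.5000 / 27.7800
= 0.5580

0.5580


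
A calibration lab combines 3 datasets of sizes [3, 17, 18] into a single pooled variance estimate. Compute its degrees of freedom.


nu = sum_i (n_i - 1)
nu = ((3 - 1) + (17 - 1) + (18 - 1))
nu = 2 + 16 + 17
nu = 35

35


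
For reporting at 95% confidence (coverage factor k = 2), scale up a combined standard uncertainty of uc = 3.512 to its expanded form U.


U = k * uc
U = 2 * 3.512
U = 7.0240

7.0240


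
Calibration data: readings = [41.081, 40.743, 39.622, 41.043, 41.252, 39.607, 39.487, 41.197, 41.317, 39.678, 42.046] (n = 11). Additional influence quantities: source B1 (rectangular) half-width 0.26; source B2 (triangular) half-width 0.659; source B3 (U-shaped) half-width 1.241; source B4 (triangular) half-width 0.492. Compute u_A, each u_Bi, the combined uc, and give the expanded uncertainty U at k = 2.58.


mean = (41.081 + 40.743 + 39.622 + 41.043 + 41.252 + 39.607 + 39.487 + 41.197 + 41.317 + 39.678 + 42.046) / 11 = 40.643
s = sqrt(sum((x - mean)^2)/(n-1)) = 0.88575527
u_A = s / sqrt(n) = 0.88575527 / sqrt(11) = 0.26706526
u_B1 = 0.26 / sqrt(3) = 0.15011107
u_B2 = 0.659 / sqrt(6) = 0.26903562
u_B3 = 1.241 / sqrt(2) = 0.87751952
u_B4 = 0.492 / sqrt(6) = 0.20085816
uc = sqrt(0.26706526^2 + 0.15011107^2 + 0.26903562^2 + 0.87751952^2 + 0.20085816^2) = 0.9882418
U = k * uc = 2.58 * 0.9882418
U = 2.5497

2.5497


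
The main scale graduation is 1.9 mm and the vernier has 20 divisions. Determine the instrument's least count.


LC = MSD / n_div
= 1.9 / 20
= 0.0950

0.0950


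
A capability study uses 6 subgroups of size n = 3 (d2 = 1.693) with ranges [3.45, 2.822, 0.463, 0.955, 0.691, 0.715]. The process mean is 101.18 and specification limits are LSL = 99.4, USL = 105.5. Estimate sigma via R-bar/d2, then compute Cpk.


R_bar = (3.45 + 2.822 + 0.463 + 0.955 + 0.691 + 0.715) / 6 = 1.516
sigma = R_bar / d2 = 1.516 / 1.693 = 0.89545186
Cp = (USL - LSL)/(6*sigma) = (105.5 - 99.4)/(6*0.89545186) = 1.1354
Cpu = (105.5 - 101.18)/(3*0.89545186) = 1.6081
Cpl = (101.18 - 99.4)/(3*0.89545186) = 0.6626
Cpk = min(Cpu, Cpl) = 0.6626

0.6626


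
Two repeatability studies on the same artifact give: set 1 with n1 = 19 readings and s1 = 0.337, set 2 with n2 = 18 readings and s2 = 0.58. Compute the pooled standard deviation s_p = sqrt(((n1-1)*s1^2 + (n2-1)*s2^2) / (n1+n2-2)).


s_p = sqrt(((n1-1)*s1^2 + (n2-1)*s2^2) / (n1+n2-2))
numerator = (19-1)*0.337^2 + (18-1)*0.58^2 = 2.044242 + 5.7188 = 7.763042
denominator = 19 + 18 - 2 = 35
s_p^2 = 7.763042 / 35 = 0.2218012
s_p = sqrt(0.2218012) = 0.4710

0.4710


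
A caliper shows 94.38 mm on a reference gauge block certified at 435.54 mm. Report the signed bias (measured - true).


Systematic error = measured - true
= 94.38 - 435.54
= -341.1600

-341.1600


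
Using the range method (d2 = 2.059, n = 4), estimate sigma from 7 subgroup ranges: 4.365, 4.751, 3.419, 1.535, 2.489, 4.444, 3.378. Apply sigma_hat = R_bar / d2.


R_bar = (4.365 + 4.751 + 3.419 + 1.535 + 2.489 + 4.444 + 3.378) / 7
R_bar = 24.381 / 7 = 3.483
sigma_hat = R_bar / d2 = 3.483 / 2.059 = 1.6916

1.6916


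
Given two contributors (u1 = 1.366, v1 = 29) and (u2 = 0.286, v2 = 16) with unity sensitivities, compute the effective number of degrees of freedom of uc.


uc = sqrt(u1^2 + u2^2) = sqrt(1.366^2 + 0.286^2) = 1.3956189
v_eff = uc^4 / (u1^4/v1 + u2^4/v2)
= 1.3956189^4 / (1.366^4/29 + 0.286^4/16)
= 3.7937383 / 0.12047995
v_eff = 31.4885

31.4885


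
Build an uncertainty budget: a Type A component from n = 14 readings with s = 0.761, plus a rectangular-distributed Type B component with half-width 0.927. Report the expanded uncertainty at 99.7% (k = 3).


u_A = s / sqrt(n) = 0.761 / sqrt(14) = 0.20338581
u_B = half_width / sqrt(3) = 0.927 / sqrt(3) = 0.5352037
uc = sqrt(u_A^2 + u_B^2) = sqrt(0.20338581^2 + 0.5352037^2) = 0.57254588
U = k * uc = 3 * 0.57254588
U = 1.7176

1.7176


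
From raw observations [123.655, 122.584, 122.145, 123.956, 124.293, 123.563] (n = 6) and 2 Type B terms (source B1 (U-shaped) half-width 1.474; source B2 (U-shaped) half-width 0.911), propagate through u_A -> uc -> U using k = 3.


mean = (123.655 + 122.584 + 122.145 + 123.956 + 124.293 + 123.563) / 6 = 123.366
s = sqrt(sum((x - mean)^2)/(n-1)) = 0.82850757
u_A = s / sqrt(n) = 0.82850757 / sqrt(6) = 0.3382368
u_B1 = 1.474 / sqrt(2) = 1.0422754
u_B2 = 0.911 / sqrt(2) = 0.64417428
uc = sqrt(0.3382368^2 + 1.0422754^2 + 0.64417428^2) = 1.2711029
U = k * uc = 3 * 1.2711029
U = 3.8133

3.8133


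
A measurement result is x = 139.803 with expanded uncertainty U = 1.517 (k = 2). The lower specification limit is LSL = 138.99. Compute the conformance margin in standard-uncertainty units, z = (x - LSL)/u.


u = U / k = 1.517 / 2 = 0.7585
margin = |LSL - x| = |138.99 - 139.803| = 0.813
z = margin / u = 0.813 / 0.7585
z = 1.0719

1.0719


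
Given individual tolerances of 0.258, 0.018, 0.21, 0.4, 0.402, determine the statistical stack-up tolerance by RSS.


RSS = sqrt(0.258^2 + 0.018^2 + 0.21^2 + 0.4^2 + 0.402^2)
= sqrt(0.432592)
= 0.6577

0.6577


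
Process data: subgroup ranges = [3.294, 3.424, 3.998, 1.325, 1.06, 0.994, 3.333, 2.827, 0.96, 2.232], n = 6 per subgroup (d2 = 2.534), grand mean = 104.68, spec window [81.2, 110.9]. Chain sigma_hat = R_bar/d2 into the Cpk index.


R_bar = (3.294 + 3.424 + 3.998 + 1.325 + 1.06 + 0.994 + 3.333 + 2.827 + 0.96 + 2.232) / 10 = 2.3447
sigma = R_bar / d2 = 2.3447 / 2.534 = 0.92529597
Cp = (USL - LSL)/(6*sigma) = (110.9 - 81.2)/(6*0.92529597) = 5.3496
Cpu = (110.9 - 104.68)/(3*0.92529597) = 2.2407
Cpl = (104.68 - 81.2)/(3*0.92529597) = 8.4586
Cpk = min(Cpu, Cpl) = 2.2407

2.2407


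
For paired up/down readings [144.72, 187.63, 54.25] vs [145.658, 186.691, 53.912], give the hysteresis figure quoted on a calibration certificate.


|144.72 - 145.658| = 0.9380
|187.63 - 186.691| = 0.9390
|54.25 - 53.912| = 0.3380
hysteresis = max(diffs) = 0.9390

0.9390


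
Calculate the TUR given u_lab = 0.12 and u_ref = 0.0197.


TUR = u_lab / u_ref
= 0.12 / 0.0197
= 6.0914

6.0914


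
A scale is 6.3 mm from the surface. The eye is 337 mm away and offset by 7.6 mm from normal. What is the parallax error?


error = h * offset / d
= 6.3 * 7.6 / 337
= 0.1421

0.1421


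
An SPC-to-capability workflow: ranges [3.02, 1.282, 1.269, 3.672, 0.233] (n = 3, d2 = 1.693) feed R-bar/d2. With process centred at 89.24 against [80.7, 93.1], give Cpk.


R_bar = (3.02 + 1.282 + 1.269 + 3.672 + 0.233) / 5 = 1.8952
sigma = R_bar / d2 = 1.8952 / 1.693 = 1.119433
Cp = (USL - LSL)/(6*sigma) = (93.1 - 80.7)/(6*1.119433) = 1.8462
Cpu = (93.1 - 89.24)/(3*1.119433) = 1.1494
Cpl = (89.24 - 80.7)/(3*1.119433) = 2.5430
Cpk = min(Cpu, Cpl) = 1.1494

1.1494


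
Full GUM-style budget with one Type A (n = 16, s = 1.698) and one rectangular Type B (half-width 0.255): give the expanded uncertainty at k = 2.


u_A = s / sqrt(n) = 1.698 / sqrt(16) = 0.4245
u_B = half_width / sqrt(3) = 0.255 / sqrt(3) = 0.14722432
uc = sqrt(u_A^2 + u_B^2) = sqrt(0.4245^2 + 0.14722432^2) = 0.4493053
U = k * uc = 2 * 0.4493053
U = 0.8986

0.8986


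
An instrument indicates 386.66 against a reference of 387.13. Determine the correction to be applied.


Correction = standard - reading
= 387.13 - 386.66
= 0.4700

0.4700


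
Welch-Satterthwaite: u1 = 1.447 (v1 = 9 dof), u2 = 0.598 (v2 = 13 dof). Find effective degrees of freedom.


uc = sqrt(u1^2 + u2^2) = sqrt(1.447^2 + 0.598^2) = 1.5656989
v_eff = uc^4 / (u1^4/v1 + u2^4/v2)
= 1.5656989^4 / (1.447^4/9 + 0.598^4/13)
= 6.0094259 / 0.4969521
v_eff = 12.0926

12.0926


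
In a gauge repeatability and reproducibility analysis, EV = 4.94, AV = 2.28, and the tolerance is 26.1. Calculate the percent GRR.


GRR = sqrt(EV^2 + AV^2) = sqrt(4.94^2 + 2.28^2) = 5.440772
%GRR = GRR / tol * 100 = 5.440772 / 26.1 * 100
%GRR = 20.8459

20.8459


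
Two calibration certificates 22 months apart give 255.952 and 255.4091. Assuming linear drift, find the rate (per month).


rate = (v2 - v1) / months
= (255.4091 - 255.952) / 22
= -0.5429 / 22
= -0.0247

-0.0247


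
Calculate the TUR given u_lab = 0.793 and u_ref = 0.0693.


TUR = u_lab / u_ref
= 0.793 / 0.0693
= 11.4430

11.4430


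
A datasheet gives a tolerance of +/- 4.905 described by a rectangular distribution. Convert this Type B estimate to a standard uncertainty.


u_B = half_width / sqrt(3)
u_B = 4.905 / 1.7320508
u_B = 2.8319

2.8319


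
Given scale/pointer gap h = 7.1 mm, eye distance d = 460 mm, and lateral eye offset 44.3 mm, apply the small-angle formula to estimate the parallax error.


error = h * offset / d
= 7.1 * 44.3 / 460
= 0.6838

0.6838


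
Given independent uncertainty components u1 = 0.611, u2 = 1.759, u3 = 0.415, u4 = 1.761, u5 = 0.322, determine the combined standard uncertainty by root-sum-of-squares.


uc = sqrt(0.611^2 + 1.759^2 + 0.415^2 + 1.761^2 + 0.322^2)
uc = sqrt(6.844432)
uc = 2.6162

2.6162


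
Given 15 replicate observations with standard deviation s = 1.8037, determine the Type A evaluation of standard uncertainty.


u_A = s / sqrt(n)
u_A = 1.8037 / sqrt(15)
u_A = 1.8037 / 3.8729833
u_A = 0.4657

0.4657


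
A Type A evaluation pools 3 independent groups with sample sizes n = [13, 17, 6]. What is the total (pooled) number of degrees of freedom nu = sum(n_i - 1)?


nu = sum_i (n_i - 1)
nu = ((13 - 1) + (17 - 1) + (6 - 1))
nu = 12 + 16 + 5
nu = 33

33


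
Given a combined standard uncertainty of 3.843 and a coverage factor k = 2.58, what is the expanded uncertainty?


U = k * uc
U = 2.58 * 3.843
U = 9.9149

9.9149


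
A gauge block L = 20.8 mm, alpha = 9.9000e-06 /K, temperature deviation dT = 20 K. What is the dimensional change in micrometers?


dL = L * alpha * dT
= 20.8 * 9.9000e-06 * 20
= 0.0041184 mm
dL_um = 0.0041184 * 1000 = 4.1184 um

4.1184


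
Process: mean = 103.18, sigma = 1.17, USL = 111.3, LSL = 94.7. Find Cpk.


Cpu = (USL - mean) / (3*sigma) = (111.3 - 103.18) / (3*1.17) = 2.3134
Cpl = (mean - LSL) / (3*sigma) = (103.18 - 94.7) / (3*1.17) = 2.4160
Cpk = min(Cpu, Cpl) = 2.3134

2.3134


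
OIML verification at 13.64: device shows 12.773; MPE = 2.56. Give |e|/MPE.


e = indication - reference = 12.773 - 13.64 = -0.8670
|e| = 0.8670
ratio = |e| / MPE = 0.8670 / 2.56
ratio = 0.3387

0.3387


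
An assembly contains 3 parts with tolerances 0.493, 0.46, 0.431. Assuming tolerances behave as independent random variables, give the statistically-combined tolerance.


RSS = sqrt(0.493^2 + 0.46^2 + 0.431^2)
= sqrt(0.64041)
= 0.8003

0.8003


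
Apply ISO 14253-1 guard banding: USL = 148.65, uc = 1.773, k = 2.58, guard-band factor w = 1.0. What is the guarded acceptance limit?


U = k * uc = 2.58 * 1.773 = 4.57434
guard band g = w * U = 1.0 * 4.57434 = 4.57434
AL = USL - g = 148.65 - 4.57434
AL = 144.0757

144.0757


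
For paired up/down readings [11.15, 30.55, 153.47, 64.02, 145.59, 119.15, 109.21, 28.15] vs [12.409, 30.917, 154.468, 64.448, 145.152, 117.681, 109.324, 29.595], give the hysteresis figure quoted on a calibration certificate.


|11.15 - 12.409| = 1.2590
|30.55 - 30.917| = 0.3670
|153.47 - 154.468| = 0.9980
|64.02 - 64.448| = 0.4280
|145.59 - 145.152| = 0.4380
|119.15 - 117.681| = 1.4690
|109.21 - 109.324| = 0.1140
|28.15 - 29.595| = 1.4450
hysteresis = max(diffs) = 1.4690

1.4690


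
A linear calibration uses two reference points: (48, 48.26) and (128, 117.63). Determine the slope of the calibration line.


slope = (y2 - y1) / (x2 - x1)
= (117.63 - 48.26) / (128 - 48)
= 69.3700 / 80
= 0.8671

0.8671


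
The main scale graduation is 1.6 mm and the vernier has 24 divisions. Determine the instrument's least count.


LC = MSD / n_div
= 1.6 / 24
= 0.0667

0.0667


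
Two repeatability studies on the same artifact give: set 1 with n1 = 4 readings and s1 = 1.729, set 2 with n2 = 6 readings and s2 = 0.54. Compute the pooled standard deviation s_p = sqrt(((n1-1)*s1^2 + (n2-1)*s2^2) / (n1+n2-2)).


s_p = sqrt(((n1-1)*s1^2 + (n2-1)*s2^2) / (n1+n2-2))
numerator = (4-1)*1.729^2 + (6-1)*0.54^2 = 8.968323 + 1.458 = 10.426323
denominator = 4 + 6 - 2 = 8
s_p^2 = 10.426323 / 8 = 1.3032904
s_p = sqrt(1.3032904) = 1.1416

1.1416


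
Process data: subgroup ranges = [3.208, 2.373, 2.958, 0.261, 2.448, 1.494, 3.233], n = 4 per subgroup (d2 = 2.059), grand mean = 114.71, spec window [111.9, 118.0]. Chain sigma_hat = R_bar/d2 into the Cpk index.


R_bar = (3.208 + 2.373 + 2.958 + 0.261 + 2.448 + 1.494 + 3.233) / 7 = 2.2821429
sigma = R_bar / d2 = 2.2821429 / 2.059 = 1.1083744
Cp = (USL - LSL)/(6*sigma) = (118.0 - 111.9)/(6*1.1083744) = 0.9173
Cpu = (118.0 - 114.71)/(3*1.1083744) = 0.9894
Cpl = (114.71 - 111.9)/(3*1.1083744) = 0.8451
Cpk = min(Cpu, Cpl) = 0.8451

0.8451


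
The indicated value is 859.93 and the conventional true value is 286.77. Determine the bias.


Systematic error = measured - true
= 859.93 - 286.77
= 573.1600

573.1600


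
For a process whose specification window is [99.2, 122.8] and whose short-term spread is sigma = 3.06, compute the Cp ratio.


Cp = (USL - LSL) / (6 * sigma)
= (122.8 - 99.2) / (6 * 3.06)
= 23.6000 / 18.3600
= 1.2854

1.2854
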